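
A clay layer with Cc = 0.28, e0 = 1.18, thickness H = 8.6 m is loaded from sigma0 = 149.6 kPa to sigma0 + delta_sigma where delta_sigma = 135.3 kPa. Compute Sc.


Using Sc = Cc * H / (1 + e0) * log10((sigma0 + delta_sigma) / sigma0)
Stress ratio = (149.6 + 135.3) / 149.6 = 1.90441
log10(1.90441) = 0.279761
Cc * H / (1 + e0) = 0.28 * 8.6 / (1 + 1.18) = 1.10459
Sc = 1.10459 * 0.279761
Sc = 0.309 m


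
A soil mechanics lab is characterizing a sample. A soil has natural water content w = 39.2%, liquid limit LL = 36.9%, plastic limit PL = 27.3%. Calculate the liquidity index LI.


First compute the plasticity index:
PI = LL - PL = 36.9 - 27.3 = 9.6
Then compute the liquidity index:
LI = (w - PL) / PI
LI = (39.2 - 27.3) / 9.6
LI = 1.24


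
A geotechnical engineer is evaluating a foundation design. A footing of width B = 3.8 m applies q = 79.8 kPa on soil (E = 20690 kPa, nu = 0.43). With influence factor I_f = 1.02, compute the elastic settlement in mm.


Using Se = q * B * (1 - nu^2) * I_f / E
1 - nu^2 = 1 - 0.43^2 = 0.8151
Se = 79.8 * 3.8 * 0.8151 * 1.02 / 20690
Se = 0.012185 m
Convert to mm: Se = 0.012185 * 1000 = 12.185 mm


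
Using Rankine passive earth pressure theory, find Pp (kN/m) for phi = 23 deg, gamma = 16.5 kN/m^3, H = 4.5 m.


Compute passive earth pressure coefficient:
Kp = tan^2(45 + phi/2) = tan^2(56.5) = 2.282623
Compute passive force:
Pp = 0.5 * Kp * gamma * H^2
Pp = 0.5 * 2.282623 * 16.5 * 4.5^2
Pp = 381.34 kN/m


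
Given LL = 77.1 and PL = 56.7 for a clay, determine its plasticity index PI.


Using PI = LL - PL
PI = 77.1 - 56.7
PI = 20.4


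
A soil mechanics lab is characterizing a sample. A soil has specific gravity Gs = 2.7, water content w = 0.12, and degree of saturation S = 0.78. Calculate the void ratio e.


Using the relation e = Gs * w / S
e = 2.7 * 0.12 / 0.78
e = 0.4154


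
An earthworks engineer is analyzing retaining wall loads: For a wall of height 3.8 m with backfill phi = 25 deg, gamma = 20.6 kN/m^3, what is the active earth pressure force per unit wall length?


Compute active earth pressure coefficient:
Ka = tan^2(45 - phi/2) = tan^2(32.5) = 0.405859
Compute active force:
Pa = 0.5 * Ka * gamma * H^2
Pa = 0.5 * 0.405859 * 20.6 * 3.8^2
Pa = 60.36 kN/m


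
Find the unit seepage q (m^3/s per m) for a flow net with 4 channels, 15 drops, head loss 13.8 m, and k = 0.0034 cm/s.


Convert k to m/s for unit consistency with H:
k = 0.0034 cm/s = 0.0034 / 100 m/s = 3.4e-05 m/s
Using q = k * H * Nf / Nd
Nf / Nd = 4 / 15 = 0.2667
q = 3.4e-05 * 13.8 * 0.2667
q = 0.0001251 m^3/s per m


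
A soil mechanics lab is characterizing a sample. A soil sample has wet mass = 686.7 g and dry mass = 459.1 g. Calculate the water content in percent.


Using w = (m_wet - m_dry) / m_dry * 100
m_wet - m_dry = 686.7 - 459.1 = 227.6 g
w = 227.6 / 459.1 * 100
w = 49.58 %


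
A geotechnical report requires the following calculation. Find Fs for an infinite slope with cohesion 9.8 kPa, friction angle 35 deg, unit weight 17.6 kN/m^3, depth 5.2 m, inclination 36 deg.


Using Fs = c / (gamma*H*sin(beta)*cos(beta)) + tan(phi)/tan(beta)
Cohesion contribution = 9.8 / (17.6*5.2*sin(36)*cos(36))
Cohesion contribution = 0.225182
Friction contribution = tan(35)/tan(36) = 0.963753
Fs = 0.225182 + 0.963753
Fs = 1.189


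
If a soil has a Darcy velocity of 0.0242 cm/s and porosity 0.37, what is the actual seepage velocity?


Using v_s = v_d / n
v_s = 0.0242 / 0.37
v_s = 0.06541 cm/s


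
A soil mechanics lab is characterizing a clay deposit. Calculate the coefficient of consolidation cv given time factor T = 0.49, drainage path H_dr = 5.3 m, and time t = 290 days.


Using cv = T * H_dr^2 / t
H_dr^2 = 5.3^2 = 28.09
cv = 0.49 * 28.09 / 290
cv = 0.04746 m^2/day


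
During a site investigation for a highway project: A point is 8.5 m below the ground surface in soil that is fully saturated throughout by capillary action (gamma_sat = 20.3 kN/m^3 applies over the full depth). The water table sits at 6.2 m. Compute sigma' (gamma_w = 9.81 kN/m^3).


Total stress = gamma_sat * depth
sigma = 20.3 * 8.5 = 172.55 kPa
Pore water pressure u = gamma_w * (depth - d_wt)
u = 9.81 * (8.5 - 6.2) = 22.563 kPa
Effective stress = sigma - u
sigma' = 172.55 - 22.563 = 149.99 kPa


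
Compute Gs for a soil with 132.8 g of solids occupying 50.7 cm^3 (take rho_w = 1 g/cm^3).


Result: 2.619

Derivation:
Using Gs = m_s / (V_s * rho_w)
Since rho_w = 1 g/cm^3:
Gs = 132.8 / 50.7
Gs = 2.619


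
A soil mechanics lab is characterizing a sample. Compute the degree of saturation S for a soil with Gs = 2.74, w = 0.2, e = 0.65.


Using S = Gs * w / e
S = 2.74 * 0.2 / 0.65
S = 0.8431


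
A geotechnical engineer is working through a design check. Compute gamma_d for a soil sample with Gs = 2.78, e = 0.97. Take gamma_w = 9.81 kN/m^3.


Using gamma_d = Gs * gamma_w / (1 + e)
gamma_d = 2.78 * 9.81 / (1 + 0.97)
gamma_d = 2.78 * 9.81 / 1.97
gamma_d = 13.844 kN/m^3


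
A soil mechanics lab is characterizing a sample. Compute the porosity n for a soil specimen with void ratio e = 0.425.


Using the relation n = e / (1 + e)
n = 0.425 / (1 + 0.425)
n = 0.425 / 1.425
n = 0.2982


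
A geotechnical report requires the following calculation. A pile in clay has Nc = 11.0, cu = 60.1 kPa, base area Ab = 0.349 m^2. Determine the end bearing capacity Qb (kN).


Using Qb = Nc * cu * Ab
Qb = 11.0 * 60.1 * 0.349
Qb = 230.72 kN


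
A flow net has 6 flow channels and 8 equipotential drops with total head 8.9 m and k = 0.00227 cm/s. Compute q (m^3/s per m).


Convert k to m/s for unit consistency with H:
k = 0.00227 cm/s = 0.00227 / 100 m/s = 2.27e-05 m/s
Using q = k * H * Nf / Nd
Nf / Nd = 6 / 8 = 0.75
q = 2.27e-05 * 8.9 * 0.75
q = 0.0001515 m^3/s per m


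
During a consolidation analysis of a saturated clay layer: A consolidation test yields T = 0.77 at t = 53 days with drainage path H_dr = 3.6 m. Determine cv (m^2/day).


Result: 0.18829 m^2/day

Derivation:
Using cv = T * H_dr^2 / t
H_dr^2 = 3.6^2 = 12.96
cv = 0.77 * 12.96 / 53
cv = 0.18829 m^2/day


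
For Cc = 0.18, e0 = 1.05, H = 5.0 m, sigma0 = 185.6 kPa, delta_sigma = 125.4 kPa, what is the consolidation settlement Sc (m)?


Result: 0.0984 m

Derivation:
Using Sc = Cc * H / (1 + e0) * log10((sigma0 + delta_sigma) / sigma0)
Stress ratio = (185.6 + 125.4) / 185.6 = 1.67565
log10(1.67565) = 0.224182
Cc * H / (1 + e0) = 0.18 * 5.0 / (1 + 1.05) = 0.439024
Sc = 0.439024 * 0.224182
Sc = 0.0984 m


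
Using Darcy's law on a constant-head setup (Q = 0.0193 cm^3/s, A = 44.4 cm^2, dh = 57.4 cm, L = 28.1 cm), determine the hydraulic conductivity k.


Compute hydraulic gradient:
i = dh / L = 57.4 / 28.1 = 2.0427
Then apply Darcy's law:
k = Q / (A * i)
k = 0.0193 / (44.4 * 2.0427)
k = 0.0193 / 90.6961
k = 0.000213 cm/s


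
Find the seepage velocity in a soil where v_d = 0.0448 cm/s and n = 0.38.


Result: 0.11789 cm/s

Derivation:
Using v_s = v_d / n
v_s = 0.0448 / 0.38
v_s = 0.11789 cm/s


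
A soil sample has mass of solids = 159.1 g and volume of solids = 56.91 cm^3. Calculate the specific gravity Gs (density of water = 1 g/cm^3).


Using Gs = m_s / (V_s * rho_w)
Since rho_w = 1 g/cm^3:
Gs = 159.1 / 56.91
Gs = 2.796


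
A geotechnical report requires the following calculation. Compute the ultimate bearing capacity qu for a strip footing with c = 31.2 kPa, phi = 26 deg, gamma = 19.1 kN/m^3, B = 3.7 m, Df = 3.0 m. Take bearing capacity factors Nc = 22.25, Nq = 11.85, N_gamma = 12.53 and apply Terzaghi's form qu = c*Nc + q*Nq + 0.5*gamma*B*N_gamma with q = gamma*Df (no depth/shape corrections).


Compute qu = c*Nc + gamma*Df*Nq + 0.5*gamma*B*N_gamma
Term 1: 31.2 * 22.25 = 694.2
Term 2: 19.1 * 3.0 * 11.85 = 679.005
Term 3: 0.5 * 19.1 * 3.7 * 12.53 = 442.74755
qu = 694.2 + 679.005 + 442.74755
qu = 1815.95 kPa


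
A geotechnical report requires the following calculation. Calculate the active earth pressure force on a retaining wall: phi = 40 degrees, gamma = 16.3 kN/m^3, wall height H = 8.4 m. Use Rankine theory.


Result: 125.04 kN/m

Derivation:
Compute active earth pressure coefficient:
Ka = tan^2(45 - phi/2) = tan^2(25.0) = 0.217443
Compute active force:
Pa = 0.5 * Ka * gamma * H^2
Pa = 0.5 * 0.217443 * 16.3 * 8.4^2
Pa = 125.04 kN/m


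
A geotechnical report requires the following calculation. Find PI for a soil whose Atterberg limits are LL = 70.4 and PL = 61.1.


Using PI = LL - PL
PI = 70.4 - 61.1
PI = 9.3


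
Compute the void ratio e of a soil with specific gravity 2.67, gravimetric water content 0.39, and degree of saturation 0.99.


Result: 1.0518

Derivation:
Using the relation e = Gs * w / S
e = 2.67 * 0.39 / 0.99
e = 1.0518


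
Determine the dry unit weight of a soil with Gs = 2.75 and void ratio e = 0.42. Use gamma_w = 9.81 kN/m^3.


Result: 18.998 kN/m^3

Derivation:
Using gamma_d = Gs * gamma_w / (1 + e)
gamma_d = 2.75 * 9.81 / (1 + 0.42)
gamma_d = 2.75 * 9.81 / 1.42
gamma_d = 18.998 kN/m^3


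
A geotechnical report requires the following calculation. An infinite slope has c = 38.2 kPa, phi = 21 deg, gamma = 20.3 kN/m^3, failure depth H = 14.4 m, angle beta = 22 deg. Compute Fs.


Using Fs = c / (gamma*H*sin(beta)*cos(beta)) + tan(phi)/tan(beta)
Cohesion contribution = 38.2 / (20.3*14.4*sin(22)*cos(22))
Cohesion contribution = 0.376239
Friction contribution = tan(21)/tan(22) = 0.950097
Fs = 0.376239 + 0.950097
Fs = 1.326


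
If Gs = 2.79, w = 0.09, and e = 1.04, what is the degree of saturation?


Using S = Gs * w / e
S = 2.79 * 0.09 / 1.04
S = 0.2414


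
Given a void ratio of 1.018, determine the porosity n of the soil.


Result: 0.5045

Derivation:
Using the relation n = e / (1 + e)
n = 1.018 / (1 + 1.018)
n = 1.018 / 2.018
n = 0.5045


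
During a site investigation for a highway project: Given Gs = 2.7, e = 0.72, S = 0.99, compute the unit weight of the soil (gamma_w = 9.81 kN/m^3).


Using gamma = gamma_w * (Gs + S*e) / (1 + e)
Numerator: Gs + S*e = 2.7 + 0.99*0.72 = 3.4128
Denominator: 1 + e = 1 + 0.72 = 1.72
gamma = 9.81 * 3.4128 / 1.72
gamma = 19.465 kN/m^3


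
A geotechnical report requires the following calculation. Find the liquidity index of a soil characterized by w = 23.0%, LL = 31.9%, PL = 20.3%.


First compute the plasticity index:
PI = LL - PL = 31.9 - 20.3 = 11.6
Then compute the liquidity index:
LI = (w - PL) / PI
LI = (23.0 - 20.3) / 11.6
LI = 0.233


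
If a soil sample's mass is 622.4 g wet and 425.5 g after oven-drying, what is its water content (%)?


Using w = (m_wet - m_dry) / m_dry * 100
m_wet - m_dry = 622.4 - 425.5 = 196.9 g
w = 196.9 / 425.5 * 100
w = 46.27 %


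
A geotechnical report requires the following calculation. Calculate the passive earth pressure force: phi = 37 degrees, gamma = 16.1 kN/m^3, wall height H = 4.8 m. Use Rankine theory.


Compute passive earth pressure coefficient:
Kp = tan^2(45 + phi/2) = tan^2(63.5) = 4.022791
Compute passive force:
Pp = 0.5 * Kp * gamma * H^2
Pp = 0.5 * 4.022791 * 16.1 * 4.8^2
Pp = 746.12 kN/m


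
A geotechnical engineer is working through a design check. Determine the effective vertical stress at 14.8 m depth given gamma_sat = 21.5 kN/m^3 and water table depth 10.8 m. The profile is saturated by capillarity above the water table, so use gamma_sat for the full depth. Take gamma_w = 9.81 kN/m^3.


Total stress = gamma_sat * depth
sigma = 21.5 * 14.8 = 318.2 kPa
Pore water pressure u = gamma_w * (depth - d_wt)
u = 9.81 * (14.8 - 10.8) = 39.24 kPa
Effective stress = sigma - u
sigma' = 318.2 - 39.24 = 278.96 kPa


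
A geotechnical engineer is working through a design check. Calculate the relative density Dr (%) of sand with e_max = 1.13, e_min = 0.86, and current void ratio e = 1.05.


Using Dr = (e_max - e) / (e_max - e_min) * 100
e_max - e = 1.13 - 1.05 = 0.08
e_max - e_min = 1.13 - 0.86 = 0.27
Dr = 0.08 / 0.27 * 100
Dr = 29.63 %


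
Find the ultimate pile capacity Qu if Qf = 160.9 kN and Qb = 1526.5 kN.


Result: 1687.4 kN

Derivation:
Using Qu = Qf + Qb
Qu = 160.9 + 1526.5
Qu = 1687.4 kN


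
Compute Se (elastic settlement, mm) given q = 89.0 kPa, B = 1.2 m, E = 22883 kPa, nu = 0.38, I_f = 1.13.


Using Se = q * B * (1 - nu^2) * I_f / E
1 - nu^2 = 1 - 0.38^2 = 0.8556
Se = 89.0 * 1.2 * 0.8556 * 1.13 / 22883
Se = 0.004512 m
Convert to mm: Se = 0.004512 * 1000 = 4.512 mm


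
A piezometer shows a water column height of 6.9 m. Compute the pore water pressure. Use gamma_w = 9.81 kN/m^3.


Using u = gamma_w * h_w
u = 9.81 * 6.9
u = 67.69 kPa


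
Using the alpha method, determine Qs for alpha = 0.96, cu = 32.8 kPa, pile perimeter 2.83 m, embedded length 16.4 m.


Using Qs = alpha * cu * perimeter * L
Qs = 0.96 * 32.8 * 2.83 * 16.4
Qs = 1461.42 kN


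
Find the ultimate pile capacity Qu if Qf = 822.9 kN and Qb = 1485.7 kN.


Using Qu = Qf + Qb
Qu = 822.9 + 1485.7
Qu = 2308.6 kN


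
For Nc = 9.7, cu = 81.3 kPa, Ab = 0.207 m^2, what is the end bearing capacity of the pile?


Using Qb = Nc * cu * Ab
Qb = 9.7 * 81.3 * 0.207
Qb = 163.24 kN


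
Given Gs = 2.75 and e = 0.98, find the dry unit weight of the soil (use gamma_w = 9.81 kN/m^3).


Using gamma_d = Gs * gamma_w / (1 + e)
gamma_d = 2.75 * 9.81 / (1 + 0.98)
gamma_d = 2.75 * 9.81 / 1.98
gamma_d = 13.625 kN/m^3


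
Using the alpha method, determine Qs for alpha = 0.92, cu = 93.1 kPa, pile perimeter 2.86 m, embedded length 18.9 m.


Using Qs = alpha * cu * perimeter * L
Qs = 0.92 * 93.1 * 2.86 * 18.9
Qs = 4629.83 kN


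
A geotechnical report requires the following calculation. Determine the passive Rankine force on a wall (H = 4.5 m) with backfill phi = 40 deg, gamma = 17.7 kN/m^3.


Compute passive earth pressure coefficient:
Kp = tan^2(45 + phi/2) = tan^2(65.0) = 4.59891
Compute passive force:
Pp = 0.5 * Kp * gamma * H^2
Pp = 0.5 * 4.59891 * 17.7 * 4.5^2
Pp = 824.18 kN/m


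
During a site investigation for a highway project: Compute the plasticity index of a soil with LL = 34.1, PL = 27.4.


Using PI = LL - PL
PI = 34.1 - 27.4
PI = 6.7


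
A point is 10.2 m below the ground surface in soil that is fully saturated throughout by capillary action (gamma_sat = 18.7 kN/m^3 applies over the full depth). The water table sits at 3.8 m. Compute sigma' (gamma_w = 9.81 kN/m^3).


Total stress = gamma_sat * depth
sigma = 18.7 * 10.2 = 190.74 kPa
Pore water pressure u = gamma_w * (depth - d_wt)
u = 9.81 * (10.2 - 3.8) = 62.784 kPa
Effective stress = sigma - u
sigma' = 190.74 - 62.784 = 127.96 kPa


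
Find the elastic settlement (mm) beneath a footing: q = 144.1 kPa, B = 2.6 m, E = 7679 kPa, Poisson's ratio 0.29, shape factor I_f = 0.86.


Result: 38.431 mm

Derivation:
Using Se = q * B * (1 - nu^2) * I_f / E
1 - nu^2 = 1 - 0.29^2 = 0.9159
Se = 144.1 * 2.6 * 0.9159 * 0.86 / 7679
Se = 0.038431 m
Convert to mm: Se = 0.038431 * 1000 = 38.431 mm


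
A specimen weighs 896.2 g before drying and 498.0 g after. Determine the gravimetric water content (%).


Result: 79.96 %

Derivation:
Using w = (m_wet - m_dry) / m_dry * 100
m_wet - m_dry = 896.2 - 498.0 = 398.2 g
w = 398.2 / 498.0 * 100
w = 79.96 %


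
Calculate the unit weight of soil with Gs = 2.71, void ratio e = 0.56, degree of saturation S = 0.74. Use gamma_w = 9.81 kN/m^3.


Result: 19.648 kN/m^3

Derivation:
Using gamma = gamma_w * (Gs + S*e) / (1 + e)
Numerator: Gs + S*e = 2.71 + 0.74*0.56 = 3.1244
Denominator: 1 + e = 1 + 0.56 = 1.56
gamma = 9.81 * 3.1244 / 1.56
gamma = 19.648 kN/m^3


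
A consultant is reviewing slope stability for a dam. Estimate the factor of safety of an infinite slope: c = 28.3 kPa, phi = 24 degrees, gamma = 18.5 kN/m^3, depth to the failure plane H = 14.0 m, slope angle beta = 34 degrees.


Using Fs = c / (gamma*H*sin(beta)*cos(beta)) + tan(phi)/tan(beta)
Cohesion contribution = 28.3 / (18.5*14.0*sin(34)*cos(34))
Cohesion contribution = 0.235695
Friction contribution = tan(24)/tan(34) = 0.660079
Fs = 0.235695 + 0.660079
Fs = 0.896


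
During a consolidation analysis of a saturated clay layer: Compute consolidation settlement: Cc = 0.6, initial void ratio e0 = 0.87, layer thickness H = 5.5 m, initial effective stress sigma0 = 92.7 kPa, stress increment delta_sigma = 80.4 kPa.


Using Sc = Cc * H / (1 + e0) * log10((sigma0 + delta_sigma) / sigma0)
Stress ratio = (92.7 + 80.4) / 92.7 = 1.86731
log10(1.86731) = 0.271217
Cc * H / (1 + e0) = 0.6 * 5.5 / (1 + 0.87) = 1.76471
Sc = 1.76471 * 0.271217
Sc = 0.4786 m


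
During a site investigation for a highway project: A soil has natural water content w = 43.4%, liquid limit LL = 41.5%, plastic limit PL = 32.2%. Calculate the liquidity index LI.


Result: 1.204

Derivation:
First compute the plasticity index:
PI = LL - PL = 41.5 - 32.2 = 9.3
Then compute the liquidity index:
LI = (w - PL) / PI
LI = (43.4 - 32.2) / 9.3
LI = 1.204


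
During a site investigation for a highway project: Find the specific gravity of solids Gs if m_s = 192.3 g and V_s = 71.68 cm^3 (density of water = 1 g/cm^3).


Result: 2.683

Derivation:
Using Gs = m_s / (V_s * rho_w)
Since rho_w = 1 g/cm^3:
Gs = 192.3 / 71.68
Gs = 2.683


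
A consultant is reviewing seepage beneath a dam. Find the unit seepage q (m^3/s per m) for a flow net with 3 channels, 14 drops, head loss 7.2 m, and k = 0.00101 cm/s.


Result: 1.558e-05 m^3/s per m

Derivation:
Convert k to m/s for unit consistency with H:
k = 0.00101 cm/s = 0.00101 / 100 m/s = 1.01e-05 m/s
Using q = k * H * Nf / Nd
Nf / Nd = 3 / 14 = 0.2143
q = 1.01e-05 * 7.2 * 0.2143
q = 1.558e-05 m^3/s per m


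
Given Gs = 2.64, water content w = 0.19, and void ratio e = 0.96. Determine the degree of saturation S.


Result: 0.5225

Derivation:
Using S = Gs * w / e
S = 2.64 * 0.19 / 0.96
S = 0.5225


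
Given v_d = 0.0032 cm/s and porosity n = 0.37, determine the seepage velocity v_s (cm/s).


Using v_s = v_d / n
v_s = 0.0032 / 0.37
v_s = 0.00865 cm/s


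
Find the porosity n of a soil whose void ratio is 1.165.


Result: 0.5381

Derivation:
Using the relation n = e / (1 + e)
n = 1.165 / (1 + 1.165)
n = 1.165 / 2.165
n = 0.5381


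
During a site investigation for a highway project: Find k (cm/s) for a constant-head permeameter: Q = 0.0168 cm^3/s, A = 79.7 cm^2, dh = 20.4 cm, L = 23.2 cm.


Compute hydraulic gradient:
i = dh / L = 20.4 / 23.2 = 0.87931
Then apply Darcy's law:
k = Q / (A * i)
k = 0.0168 / (79.7 * 0.87931)
k = 0.0168 / 70.081
k = 0.00024 cm/s


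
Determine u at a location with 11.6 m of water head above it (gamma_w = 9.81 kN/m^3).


Using u = gamma_w * h_w
u = 9.81 * 11.6
u = 113.8 kPa


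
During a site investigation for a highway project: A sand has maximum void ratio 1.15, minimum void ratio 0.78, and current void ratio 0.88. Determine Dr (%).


Using Dr = (e_max - e) / (e_max - e_min) * 100
e_max - e = 1.15 - 0.88 = 0.27
e_max - e_min = 1.15 - 0.78 = 0.37
Dr = 0.27 / 0.37 * 100
Dr = 72.97 %


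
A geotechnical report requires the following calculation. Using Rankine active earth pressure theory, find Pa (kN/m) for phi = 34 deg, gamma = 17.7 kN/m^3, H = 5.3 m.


Compute active earth pressure coefficient:
Ka = tan^2(45 - phi/2) = tan^2(28.0) = 0.282715
Compute active force:
Pa = 0.5 * Ka * gamma * H^2
Pa = 0.5 * 0.282715 * 17.7 * 5.3^2
Pa = 70.28 kN/m


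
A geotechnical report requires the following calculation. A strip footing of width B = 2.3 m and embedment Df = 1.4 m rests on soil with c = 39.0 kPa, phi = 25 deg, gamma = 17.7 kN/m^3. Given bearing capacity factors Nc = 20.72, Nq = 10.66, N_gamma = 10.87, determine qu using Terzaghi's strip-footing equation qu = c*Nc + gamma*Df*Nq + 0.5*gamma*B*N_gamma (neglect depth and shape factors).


Compute qu = c*Nc + gamma*Df*Nq + 0.5*gamma*B*N_gamma
Term 1: 39.0 * 20.72 = 808.08
Term 2: 17.7 * 1.4 * 10.66 = 264.1548
Term 3: 0.5 * 17.7 * 2.3 * 10.87 = 221.25885
qu = 808.08 + 264.1548 + 221.25885
qu = 1293.49 kPa


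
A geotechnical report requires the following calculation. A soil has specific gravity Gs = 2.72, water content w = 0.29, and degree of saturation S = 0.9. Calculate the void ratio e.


Using the relation e = Gs * w / S
e = 2.72 * 0.29 / 0.9
e = 0.8764


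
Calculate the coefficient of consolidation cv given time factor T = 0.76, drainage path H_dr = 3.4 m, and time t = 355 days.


Using cv = T * H_dr^2 / t
H_dr^2 = 3.4^2 = 11.56
cv = 0.76 * 11.56 / 355
cv = 0.02475 m^2/day


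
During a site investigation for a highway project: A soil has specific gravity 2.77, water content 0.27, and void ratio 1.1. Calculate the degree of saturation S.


Using S = Gs * w / e
S = 2.77 * 0.27 / 1.1
S = 0.6799


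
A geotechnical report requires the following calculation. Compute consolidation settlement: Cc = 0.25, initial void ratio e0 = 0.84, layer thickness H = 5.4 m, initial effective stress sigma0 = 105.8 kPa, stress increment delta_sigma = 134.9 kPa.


Using Sc = Cc * H / (1 + e0) * log10((sigma0 + delta_sigma) / sigma0)
Stress ratio = (105.8 + 134.9) / 105.8 = 2.27505
log10(2.27505) = 0.35699
Cc * H / (1 + e0) = 0.25 * 5.4 / (1 + 0.84) = 0.733696
Sc = 0.733696 * 0.35699
Sc = 0.2619 m


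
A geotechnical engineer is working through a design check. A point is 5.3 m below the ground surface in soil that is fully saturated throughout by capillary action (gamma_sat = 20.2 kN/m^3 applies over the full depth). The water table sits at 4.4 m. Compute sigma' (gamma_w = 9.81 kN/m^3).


Total stress = gamma_sat * depth
sigma = 20.2 * 5.3 = 107.06 kPa
Pore water pressure u = gamma_w * (depth - d_wt)
u = 9.81 * (5.3 - 4.4) = 8.829 kPa
Effective stress = sigma - u
sigma' = 107.06 - 8.829 = 98.23 kPa


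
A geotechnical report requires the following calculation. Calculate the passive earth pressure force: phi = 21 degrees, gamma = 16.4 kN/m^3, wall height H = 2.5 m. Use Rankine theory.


Compute passive earth pressure coefficient:
Kp = tan^2(45 + phi/2) = tan^2(55.5) = 2.117051
Compute passive force:
Pp = 0.5 * Kp * gamma * H^2
Pp = 0.5 * 2.117051 * 16.4 * 2.5^2
Pp = 108.5 kN/m


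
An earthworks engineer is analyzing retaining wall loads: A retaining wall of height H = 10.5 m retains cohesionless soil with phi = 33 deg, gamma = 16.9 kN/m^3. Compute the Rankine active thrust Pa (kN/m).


Compute active earth pressure coefficient:
Ka = tan^2(45 - phi/2) = tan^2(28.5) = 0.294801
Compute active force:
Pa = 0.5 * Ka * gamma * H^2
Pa = 0.5 * 0.294801 * 16.9 * 10.5^2
Pa = 274.64 kN/m


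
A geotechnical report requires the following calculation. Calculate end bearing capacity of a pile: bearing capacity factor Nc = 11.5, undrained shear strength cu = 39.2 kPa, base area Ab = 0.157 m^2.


Using Qb = Nc * cu * Ab
Qb = 11.5 * 39.2 * 0.157
Qb = 70.78 kN


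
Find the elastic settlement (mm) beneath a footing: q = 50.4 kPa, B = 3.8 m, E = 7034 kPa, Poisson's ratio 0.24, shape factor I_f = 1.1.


Using Se = q * B * (1 - nu^2) * I_f / E
1 - nu^2 = 1 - 0.24^2 = 0.9424
Se = 50.4 * 3.8 * 0.9424 * 1.1 / 7034
Se = 0.028225 m
Convert to mm: Se = 0.028225 * 1000 = 28.225 mm


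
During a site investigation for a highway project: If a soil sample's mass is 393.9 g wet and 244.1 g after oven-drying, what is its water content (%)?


Using w = (m_wet - m_dry) / m_dry * 100
m_wet - m_dry = 393.9 - 244.1 = 149.8 g
w = 149.8 / 244.1 * 100
w = 61.37 %


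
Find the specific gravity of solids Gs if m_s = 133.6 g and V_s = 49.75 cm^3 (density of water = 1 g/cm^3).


Using Gs = m_s / (V_s * rho_w)
Since rho_w = 1 g/cm^3:
Gs = 133.6 / 49.75
Gs = 2.685


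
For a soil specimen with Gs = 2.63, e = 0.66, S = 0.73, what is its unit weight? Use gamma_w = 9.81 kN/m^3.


Using gamma = gamma_w * (Gs + S*e) / (1 + e)
Numerator: Gs + S*e = 2.63 + 0.73*0.66 = 3.1118
Denominator: 1 + e = 1 + 0.66 = 1.66
gamma = 9.81 * 3.1118 / 1.66
gamma = 18.39 kN/m^3


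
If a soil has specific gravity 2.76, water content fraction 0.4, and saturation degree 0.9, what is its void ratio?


Using the relation e = Gs * w / S
e = 2.76 * 0.4 / 0.9
e = 1.2267


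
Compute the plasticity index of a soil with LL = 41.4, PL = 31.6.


Using PI = LL - PL
PI = 41.4 - 31.6
PI = 9.8


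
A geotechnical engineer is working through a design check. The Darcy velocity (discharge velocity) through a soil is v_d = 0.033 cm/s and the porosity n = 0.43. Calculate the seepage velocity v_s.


Using v_s = v_d / n
v_s = 0.033 / 0.43
v_s = 0.07674 cm/s


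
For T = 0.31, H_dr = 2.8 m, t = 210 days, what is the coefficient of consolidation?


Using cv = T * H_dr^2 / t
H_dr^2 = 2.8^2 = 7.84
cv = 0.31 * 7.84 / 210
cv = 0.01157 m^2/day


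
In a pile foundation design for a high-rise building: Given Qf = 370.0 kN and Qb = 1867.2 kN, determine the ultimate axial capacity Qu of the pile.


Result: 2237.2 kN

Derivation:
Using Qu = Qf + Qb
Qu = 370.0 + 1867.2
Qu = 2237.2 kN


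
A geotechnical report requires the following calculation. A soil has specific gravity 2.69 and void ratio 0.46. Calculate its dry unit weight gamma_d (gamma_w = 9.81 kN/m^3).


Result: 18.075 kN/m^3

Derivation:
Using gamma_d = Gs * gamma_w / (1 + e)
gamma_d = 2.69 * 9.81 / (1 + 0.46)
gamma_d = 2.69 * 9.81 / 1.46
gamma_d = 18.075 kN/m^3


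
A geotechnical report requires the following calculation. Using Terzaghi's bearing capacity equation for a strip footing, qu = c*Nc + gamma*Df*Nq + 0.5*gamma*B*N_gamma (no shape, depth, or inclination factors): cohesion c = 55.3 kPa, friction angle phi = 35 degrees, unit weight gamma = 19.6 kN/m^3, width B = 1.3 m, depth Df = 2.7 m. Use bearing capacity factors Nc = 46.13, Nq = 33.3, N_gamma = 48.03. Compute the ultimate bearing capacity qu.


Compute qu = c*Nc + gamma*Df*Nq + 0.5*gamma*B*N_gamma
Term 1: 55.3 * 46.13 = 2550.989
Term 2: 19.6 * 2.7 * 33.3 = 1762.236
Term 3: 0.5 * 19.6 * 1.3 * 48.03 = 611.9022
qu = 2550.989 + 1762.236 + 611.9022
qu = 4925.13 kPa


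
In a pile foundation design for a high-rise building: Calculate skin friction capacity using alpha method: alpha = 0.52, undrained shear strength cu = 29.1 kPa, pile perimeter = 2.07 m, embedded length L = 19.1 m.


Result: 598.27 kN

Derivation:
Using Qs = alpha * cu * perimeter * L
Qs = 0.52 * 29.1 * 2.07 * 19.1
Qs = 598.27 kN


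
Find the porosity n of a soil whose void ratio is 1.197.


Result: 0.5448

Derivation:
Using the relation n = e / (1 + e)
n = 1.197 / (1 + 1.197)
n = 1.197 / 2.197
n = 0.5448


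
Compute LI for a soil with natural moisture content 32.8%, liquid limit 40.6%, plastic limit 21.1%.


First compute the plasticity index:
PI = LL - PL = 40.6 - 21.1 = 19.5
Then compute the liquidity index:
LI = (w - PL) / PI
LI = (32.8 - 21.1) / 19.5
LI = 0.6


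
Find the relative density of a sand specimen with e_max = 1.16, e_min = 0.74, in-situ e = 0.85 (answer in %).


Using Dr = (e_max - e) / (e_max - e_min) * 100
e_max - e = 1.16 - 0.85 = 0.31
e_max - e_min = 1.16 - 0.74 = 0.42
Dr = 0.31 / 0.42 * 100
Dr = 73.81 %


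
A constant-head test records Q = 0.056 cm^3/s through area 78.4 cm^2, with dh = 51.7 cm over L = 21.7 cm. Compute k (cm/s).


Compute hydraulic gradient:
i = dh / L = 51.7 / 21.7 = 2.38249
Then apply Darcy's law:
k = Q / (A * i)
k = 0.056 / (78.4 * 2.38249)
k = 0.056 / 186.787
k = 0.0003 cm/s


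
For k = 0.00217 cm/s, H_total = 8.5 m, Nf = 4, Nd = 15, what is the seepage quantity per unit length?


Convert k to m/s for unit consistency with H:
k = 0.00217 cm/s = 0.00217 / 100 m/s = 2.17e-05 m/s
Using q = k * H * Nf / Nd
Nf / Nd = 4 / 15 = 0.2667
q = 2.17e-05 * 8.5 * 0.2667
q = 4.919e-05 m^3/s per m


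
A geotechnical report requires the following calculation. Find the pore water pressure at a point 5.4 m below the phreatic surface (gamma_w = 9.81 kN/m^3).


Result: 52.97 kPa

Derivation:
Using u = gamma_w * h_w
u = 9.81 * 5.4
u = 52.97 kPa


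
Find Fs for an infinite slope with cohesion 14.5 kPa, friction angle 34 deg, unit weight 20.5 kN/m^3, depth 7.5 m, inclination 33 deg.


Result: 1.245

Derivation:
Using Fs = c / (gamma*H*sin(beta)*cos(beta)) + tan(phi)/tan(beta)
Cohesion contribution = 14.5 / (20.5*7.5*sin(33)*cos(33))
Cohesion contribution = 0.206468
Friction contribution = tan(34)/tan(33) = 1.03865
Fs = 0.206468 + 1.03865
Fs = 1.245


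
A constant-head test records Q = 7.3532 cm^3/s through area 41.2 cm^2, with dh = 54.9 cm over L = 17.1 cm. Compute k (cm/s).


Result: 0.055591 cm/s

Derivation:
Compute hydraulic gradient:
i = dh / L = 54.9 / 17.1 = 3.21053
Then apply Darcy's law:
k = Q / (A * i)
k = 7.3532 / (41.2 * 3.21053)
k = 7.3532 / 132.274
k = 0.055591 cm/s


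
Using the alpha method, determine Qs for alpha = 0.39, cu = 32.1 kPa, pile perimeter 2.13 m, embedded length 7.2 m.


Using Qs = alpha * cu * perimeter * L
Qs = 0.39 * 32.1 * 2.13 * 7.2
Qs = 191.99 kN


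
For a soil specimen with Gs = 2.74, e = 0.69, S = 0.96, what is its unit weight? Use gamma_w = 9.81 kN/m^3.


Using gamma = gamma_w * (Gs + S*e) / (1 + e)
Numerator: Gs + S*e = 2.74 + 0.96*0.69 = 3.4024
Denominator: 1 + e = 1 + 0.69 = 1.69
gamma = 9.81 * 3.4024 / 1.69
gamma = 19.75 kN/m^3


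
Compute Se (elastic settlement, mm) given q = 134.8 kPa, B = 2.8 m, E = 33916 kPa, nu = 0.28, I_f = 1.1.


Result: 11.282 mm

Derivation:
Using Se = q * B * (1 - nu^2) * I_f / E
1 - nu^2 = 1 - 0.28^2 = 0.9216
Se = 134.8 * 2.8 * 0.9216 * 1.1 / 33916
Se = 0.011282 m
Convert to mm: Se = 0.011282 * 1000 = 11.282 mm


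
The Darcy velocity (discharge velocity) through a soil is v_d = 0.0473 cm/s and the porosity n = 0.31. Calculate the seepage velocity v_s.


Using v_s = v_d / n
v_s = 0.0473 / 0.31
v_s = 0.15258 cm/s


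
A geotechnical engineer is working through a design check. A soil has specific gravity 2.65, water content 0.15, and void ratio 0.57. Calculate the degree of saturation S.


Result: 0.6974

Derivation:
Using S = Gs * w / e
S = 2.65 * 0.15 / 0.57
S = 0.6974


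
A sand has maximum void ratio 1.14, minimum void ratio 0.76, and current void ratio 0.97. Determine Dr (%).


Result: 44.74 %

Derivation:
Using Dr = (e_max - e) / (e_max - e_min) * 100
e_max - e = 1.14 - 0.97 = 0.17
e_max - e_min = 1.14 - 0.76 = 0.38
Dr = 0.17 / 0.38 * 100
Dr = 44.74 %


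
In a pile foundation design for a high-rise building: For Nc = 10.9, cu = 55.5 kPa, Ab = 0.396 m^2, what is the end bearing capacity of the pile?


Using Qb = Nc * cu * Ab
Qb = 10.9 * 55.5 * 0.396
Qb = 239.56 kN


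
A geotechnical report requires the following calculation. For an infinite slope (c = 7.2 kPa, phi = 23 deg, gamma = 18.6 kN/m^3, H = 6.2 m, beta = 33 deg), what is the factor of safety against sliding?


Result: 0.79

Derivation:
Using Fs = c / (gamma*H*sin(beta)*cos(beta)) + tan(phi)/tan(beta)
Cohesion contribution = 7.2 / (18.6*6.2*sin(33)*cos(33))
Cohesion contribution = 0.136687
Friction contribution = tan(23)/tan(33) = 0.653634
Fs = 0.136687 + 0.653634
Fs = 0.79


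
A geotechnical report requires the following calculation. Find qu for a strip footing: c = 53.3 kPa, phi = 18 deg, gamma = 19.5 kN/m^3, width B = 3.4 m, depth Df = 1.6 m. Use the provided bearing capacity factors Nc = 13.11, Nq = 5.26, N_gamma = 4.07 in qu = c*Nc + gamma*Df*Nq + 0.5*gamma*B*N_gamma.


Compute qu = c*Nc + gamma*Df*Nq + 0.5*gamma*B*N_gamma
Term 1: 53.3 * 13.11 = 698.763
Term 2: 19.5 * 1.6 * 5.26 = 164.112
Term 3: 0.5 * 19.5 * 3.4 * 4.07 = 134.9205
qu = 698.763 + 164.112 + 134.9205
qu = 997.8 kPa


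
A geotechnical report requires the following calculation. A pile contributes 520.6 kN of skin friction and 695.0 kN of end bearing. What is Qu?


Using Qu = Qf + Qb
Qu = 520.6 + 695.0
Qu = 1215.6 kN


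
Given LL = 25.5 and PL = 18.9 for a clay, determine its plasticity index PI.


Using PI = LL - PL
PI = 25.5 - 18.9
PI = 6.6


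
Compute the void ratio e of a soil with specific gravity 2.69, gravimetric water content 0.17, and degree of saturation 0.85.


Using the relation e = Gs * w / S
e = 2.69 * 0.17 / 0.85
e = 0.538


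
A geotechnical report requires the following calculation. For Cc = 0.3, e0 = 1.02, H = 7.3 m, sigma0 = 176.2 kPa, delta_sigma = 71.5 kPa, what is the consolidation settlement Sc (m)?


Using Sc = Cc * H / (1 + e0) * log10((sigma0 + delta_sigma) / sigma0)
Stress ratio = (176.2 + 71.5) / 176.2 = 1.40579
log10(1.40579) = 0.14792
Cc * H / (1 + e0) = 0.3 * 7.3 / (1 + 1.02) = 1.08416
Sc = 1.08416 * 0.14792
Sc = 0.1604 m


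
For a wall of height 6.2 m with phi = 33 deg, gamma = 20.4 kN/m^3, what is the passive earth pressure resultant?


Compute passive earth pressure coefficient:
Kp = tan^2(45 + phi/2) = tan^2(61.5) = 3.39212
Compute passive force:
Pp = 0.5 * Kp * gamma * H^2
Pp = 0.5 * 3.39212 * 20.4 * 6.2^2
Pp = 1330.01 kN/m


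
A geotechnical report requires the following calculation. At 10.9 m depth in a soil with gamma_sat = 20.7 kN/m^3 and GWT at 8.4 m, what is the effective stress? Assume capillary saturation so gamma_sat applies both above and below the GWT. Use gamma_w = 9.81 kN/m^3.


Total stress = gamma_sat * depth
sigma = 20.7 * 10.9 = 225.63 kPa
Pore water pressure u = gamma_w * (depth - d_wt)
u = 9.81 * (10.9 - 8.4) = 24.525 kPa
Effective stress = sigma - u
sigma' = 225.63 - 24.525 = 201.11 kPa


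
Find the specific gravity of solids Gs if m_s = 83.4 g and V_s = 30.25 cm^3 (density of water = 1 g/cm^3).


Using Gs = m_s / (V_s * rho_w)
Since rho_w = 1 g/cm^3:
Gs = 83.4 / 30.25
Gs = 2.757


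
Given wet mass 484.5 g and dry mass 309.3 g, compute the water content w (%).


Result: 56.64 %

Derivation:
Using w = (m_wet - m_dry) / m_dry * 100
m_wet - m_dry = 484.5 - 309.3 = 175.2 g
w = 175.2 / 309.3 * 100
w = 56.64 %


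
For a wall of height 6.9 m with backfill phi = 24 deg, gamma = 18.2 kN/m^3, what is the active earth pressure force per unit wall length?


Compute active earth pressure coefficient:
Ka = tan^2(45 - phi/2) = tan^2(33.0) = 0.42173
Compute active force:
Pa = 0.5 * Ka * gamma * H^2
Pa = 0.5 * 0.42173 * 18.2 * 6.9^2
Pa = 182.72 kN/m


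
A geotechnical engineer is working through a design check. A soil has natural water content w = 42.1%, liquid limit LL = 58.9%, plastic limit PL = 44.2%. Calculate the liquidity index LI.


Result: -0.143

Derivation:
First compute the plasticity index:
PI = LL - PL = 58.9 - 44.2 = 14.7
Then compute the liquidity index:
LI = (w - PL) / PI
LI = (42.1 - 44.2) / 14.7
LI = -0.143


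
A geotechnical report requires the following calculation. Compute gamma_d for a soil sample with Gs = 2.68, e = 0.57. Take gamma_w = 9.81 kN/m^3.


Result: 16.746 kN/m^3

Derivation:
Using gamma_d = Gs * gamma_w / (1 + e)
gamma_d = 2.68 * 9.81 / (1 + 0.57)
gamma_d = 2.68 * 9.81 / 1.57
gamma_d = 16.746 kN/m^3


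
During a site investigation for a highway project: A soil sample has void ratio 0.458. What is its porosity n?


Using the relation n = e / (1 + e)
n = 0.458 / (1 + 0.458)
n = 0.458 / 1.458
n = 0.3141


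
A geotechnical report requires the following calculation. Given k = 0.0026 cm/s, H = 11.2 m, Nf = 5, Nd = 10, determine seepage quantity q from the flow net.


Result: 0.0001456 m^3/s per m

Derivation:
Convert k to m/s for unit consistency with H:
k = 0.0026 cm/s = 0.0026 / 100 m/s = 2.6e-05 m/s
Using q = k * H * Nf / Nd
Nf / Nd = 5 / 10 = 0.5
q = 2.6e-05 * 11.2 * 0.5
q = 0.0001456 m^3/s per m


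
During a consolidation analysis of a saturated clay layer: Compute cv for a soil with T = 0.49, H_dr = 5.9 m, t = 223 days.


Using cv = T * H_dr^2 / t
H_dr^2 = 5.9^2 = 34.81
cv = 0.49 * 34.81 / 223
cv = 0.07649 m^2/day


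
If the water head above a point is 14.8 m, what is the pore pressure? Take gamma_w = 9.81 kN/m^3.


Using u = gamma_w * h_w
u = 9.81 * 14.8
u = 145.19 kPa


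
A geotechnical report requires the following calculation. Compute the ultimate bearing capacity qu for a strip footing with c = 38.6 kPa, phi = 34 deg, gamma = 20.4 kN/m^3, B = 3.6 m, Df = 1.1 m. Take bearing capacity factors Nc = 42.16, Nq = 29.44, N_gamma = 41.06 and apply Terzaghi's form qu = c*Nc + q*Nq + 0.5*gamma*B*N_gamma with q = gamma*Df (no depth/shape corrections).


Compute qu = c*Nc + gamma*Df*Nq + 0.5*gamma*B*N_gamma
Term 1: 38.6 * 42.16 = 1627.376
Term 2: 20.4 * 1.1 * 29.44 = 660.6336
Term 3: 0.5 * 20.4 * 3.6 * 41.06 = 1507.7232
qu = 1627.376 + 660.6336 + 1507.7232
qu = 3795.73 kPa


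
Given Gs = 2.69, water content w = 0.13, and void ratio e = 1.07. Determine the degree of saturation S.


Result: 0.3268

Derivation:
Using S = Gs * w / e
S = 2.69 * 0.13 / 1.07
S = 0.3268


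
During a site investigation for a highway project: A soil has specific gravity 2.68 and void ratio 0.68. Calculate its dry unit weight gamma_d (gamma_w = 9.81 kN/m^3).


Using gamma_d = Gs * gamma_w / (1 + e)
gamma_d = 2.68 * 9.81 / (1 + 0.68)
gamma_d = 2.68 * 9.81 / 1.68
gamma_d = 15.649 kN/m^3


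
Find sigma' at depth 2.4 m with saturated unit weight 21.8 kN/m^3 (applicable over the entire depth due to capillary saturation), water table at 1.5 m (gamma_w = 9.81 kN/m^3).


Total stress = gamma_sat * depth
sigma = 21.8 * 2.4 = 52.32 kPa
Pore water pressure u = gamma_w * (depth - d_wt)
u = 9.81 * (2.4 - 1.5) = 8.829 kPa
Effective stress = sigma - u
sigma' = 52.32 - 8.829 = 43.49 kPa


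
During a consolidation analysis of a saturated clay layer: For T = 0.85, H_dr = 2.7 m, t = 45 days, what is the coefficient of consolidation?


Using cv = T * H_dr^2 / t
H_dr^2 = 2.7^2 = 7.29
cv = 0.85 * 7.29 / 45
cv = 0.1377 m^2/day


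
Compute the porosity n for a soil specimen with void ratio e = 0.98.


Using the relation n = e / (1 + e)
n = 0.98 / (1 + 0.98)
n = 0.98 / 1.98
n = 0.4949


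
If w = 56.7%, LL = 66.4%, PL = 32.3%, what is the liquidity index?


First compute the plasticity index:
PI = LL - PL = 66.4 - 32.3 = 34.1
Then compute the liquidity index:
LI = (w - PL) / PI
LI = (56.7 - 32.3) / 34.1
LI = 0.716


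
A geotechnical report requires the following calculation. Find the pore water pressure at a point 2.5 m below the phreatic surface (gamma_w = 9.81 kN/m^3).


Using u = gamma_w * h_w
u = 9.81 * 2.5
u = 24.53 kPa


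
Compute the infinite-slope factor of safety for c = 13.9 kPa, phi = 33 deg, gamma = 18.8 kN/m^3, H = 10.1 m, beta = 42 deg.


Result: 0.868

Derivation:
Using Fs = c / (gamma*H*sin(beta)*cos(beta)) + tan(phi)/tan(beta)
Cohesion contribution = 13.9 / (18.8*10.1*sin(42)*cos(42))
Cohesion contribution = 0.147215
Friction contribution = tan(33)/tan(42) = 0.72124
Fs = 0.147215 + 0.72124
Fs = 0.868


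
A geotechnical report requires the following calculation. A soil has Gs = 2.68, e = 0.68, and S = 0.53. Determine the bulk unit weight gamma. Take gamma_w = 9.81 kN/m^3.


Using gamma = gamma_w * (Gs + S*e) / (1 + e)
Numerator: Gs + S*e = 2.68 + 0.53*0.68 = 3.0404
Denominator: 1 + e = 1 + 0.68 = 1.68
gamma = 9.81 * 3.0404 / 1.68
gamma = 17.754 kN/m^3


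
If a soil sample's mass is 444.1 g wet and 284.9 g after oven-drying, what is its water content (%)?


Using w = (m_wet - m_dry) / m_dry * 100
m_wet - m_dry = 444.1 - 284.9 = 159.2 g
w = 159.2 / 284.9 * 100
w = 55.88 %


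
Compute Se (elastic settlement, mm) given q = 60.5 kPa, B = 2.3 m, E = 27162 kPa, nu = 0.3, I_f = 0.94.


Using Se = q * B * (1 - nu^2) * I_f / E
1 - nu^2 = 1 - 0.3^2 = 0.91
Se = 60.5 * 2.3 * 0.91 * 0.94 / 27162
Se = 0.004382 m
Convert to mm: Se = 0.004382 * 1000 = 4.382 mm


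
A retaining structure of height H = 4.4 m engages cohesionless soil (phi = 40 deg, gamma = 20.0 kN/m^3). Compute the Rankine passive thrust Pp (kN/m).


Compute passive earth pressure coefficient:
Kp = tan^2(45 + phi/2) = tan^2(65.0) = 4.59891
Compute passive force:
Pp = 0.5 * Kp * gamma * H^2
Pp = 0.5 * 4.59891 * 20.0 * 4.4^2
Pp = 890.35 kN/m


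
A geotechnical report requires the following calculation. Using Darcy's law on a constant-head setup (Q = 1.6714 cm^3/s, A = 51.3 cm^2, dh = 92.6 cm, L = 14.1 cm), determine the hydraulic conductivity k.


Result: 0.004961 cm/s

Derivation:
Compute hydraulic gradient:
i = dh / L = 92.6 / 14.1 = 6.56738
Then apply Darcy's law:
k = Q / (A * i)
k = 1.6714 / (51.3 * 6.56738)
k = 1.6714 / 336.906
k = 0.004961 cm/s
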